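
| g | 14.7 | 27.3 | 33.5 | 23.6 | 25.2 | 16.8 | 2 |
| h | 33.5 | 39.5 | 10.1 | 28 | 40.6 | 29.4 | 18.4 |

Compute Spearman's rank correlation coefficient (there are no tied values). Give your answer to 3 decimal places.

0.071

Rank g: 2, 6, 7, 4, 5, 3, 1
Rank h: 5, 6, 1, 3, 7, 4, 2
d = rank(g) − rank(h): -3, 0, 6, 1, -2, -1, -1; Σd² = 52
ρ = 1 − 6Σd² / [n(n²−1)] = 1 − 6×52 / (7×48) = 1 − 312/336 ≈ 0.071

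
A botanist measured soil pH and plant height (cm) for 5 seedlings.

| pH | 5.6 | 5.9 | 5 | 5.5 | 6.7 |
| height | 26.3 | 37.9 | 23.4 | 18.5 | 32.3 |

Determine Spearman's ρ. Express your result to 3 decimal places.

Rank pH: 3, 4, 1, 2, 5
Rank height: 3, 5, 2, 1, 4
d = rank(pH) − rank(height): 0, -1, -1, 1, 1; Σd² = 4
ρ = 1 − 6Σd² / [n(n²−1)] = 1 − 6×4 / (5×24) = 1 − 24/120 ≈ 0.800

0.800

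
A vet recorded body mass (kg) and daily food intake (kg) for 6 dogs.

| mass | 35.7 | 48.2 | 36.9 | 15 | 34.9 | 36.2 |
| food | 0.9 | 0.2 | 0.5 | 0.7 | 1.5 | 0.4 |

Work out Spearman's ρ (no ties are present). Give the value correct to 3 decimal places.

-0.771

Rank mass: 3, 6, 5, 1, 2, 4
Rank food: 5, 1, 3, 4, 6, 2
d = rank(mass) − rank(food): -2, 5, 2, -3, -4, 2; Σd² = 62
ρ = 1 − 6Σd² / [n(n²−1)] = 1 − 6×62 / (6×35) = 1 − 372/210 ≈ -0.771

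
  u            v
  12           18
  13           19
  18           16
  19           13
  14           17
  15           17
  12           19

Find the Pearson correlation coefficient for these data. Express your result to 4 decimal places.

n = 7, Σu = 103, Σv = 119, Σu² = 1563, Σv² = 2049, Σuv = 1719
nΣuv − ΣuΣv = 12033 − 12257 = -224
nΣu² − (Σu)² = 10941 − 10609 = 332; nΣv² − (Σv)² = 14343 − 14161 = 182
r = -224 / √(332 × 182) = -224 / 245.8129 ≈ -0.9113

-0.9113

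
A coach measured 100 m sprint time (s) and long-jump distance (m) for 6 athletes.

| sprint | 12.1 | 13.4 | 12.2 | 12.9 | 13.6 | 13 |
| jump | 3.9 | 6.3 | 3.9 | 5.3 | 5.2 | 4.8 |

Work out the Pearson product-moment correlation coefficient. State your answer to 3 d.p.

n = 6, Σx = 77.2, Σy = 29.4, Σx² = 995.18, Σy² = 148.28, Σxy = 380.68
nΣxy − ΣxΣy = 2284.08 − 2269.68 = 14.4
nΣx² − (Σx)² = 5971.08 − 5959.84 = 11.24; nΣy² − (Σy)² = 889.68 − 864.36 = 25.32
r = 14.4 / √(11.24 × 25.32) = 14.4 / 16.8700 ≈ 0.854

0.854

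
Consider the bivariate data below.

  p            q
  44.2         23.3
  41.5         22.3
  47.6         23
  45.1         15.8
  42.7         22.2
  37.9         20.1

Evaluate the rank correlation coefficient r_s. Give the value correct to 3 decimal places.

0.257

Rank p: 4, 2, 6, 5, 3, 1
Rank q: 6, 4, 5, 1, 3, 2
d = rank(p) − rank(q): -2, -2, 1, 4, 0, -1; Σd² = 26
ρ = 1 − 6Σd² / [n(n²−1)] = 1 − 6×26 / (6×35) = 1 − 156/210 ≈ 0.257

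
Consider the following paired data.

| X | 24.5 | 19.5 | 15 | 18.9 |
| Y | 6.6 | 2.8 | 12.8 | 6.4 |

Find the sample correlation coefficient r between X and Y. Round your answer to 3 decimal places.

-0.571

n = 4, ΣX = 77.9, ΣY = 28.6, ΣX² = 1562.71, ΣY² = 256.2, ΣXY = 529.26
nΣXY − ΣXΣY = 2117.04 − 2227.94 = -110.9
nΣX² − (ΣX)² = 6250.84 − 6068.41 = 182.43; nΣY² − (ΣY)² = 1024.8 − 817.96 = 206.84
r = -110.9 / √(182.43 × 206.84) = -110.9 / 194.2520 ≈ -0.571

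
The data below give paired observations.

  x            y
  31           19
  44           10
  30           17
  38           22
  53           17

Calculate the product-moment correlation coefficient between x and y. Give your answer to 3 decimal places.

n = 5, Σx = 196, Σy = 85, Σx² = 8050, Σy² = 1523, Σxy = 3276
nΣxy − ΣxΣy = 16380 − 16660 = -280
nΣx² − (Σx)² = 40250 − 38416 = 1834; nΣy² − (Σy)² = 7615 − 7225 = 390
r = -280 / √(1834 × 390) = -280 / 845.7305 ≈ -0.331

-0.331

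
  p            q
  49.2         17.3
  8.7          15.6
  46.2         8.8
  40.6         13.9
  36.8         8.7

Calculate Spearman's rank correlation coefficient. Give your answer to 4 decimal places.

Rank p: 5, 1, 4, 3, 2
Rank q: 5, 4, 2, 3, 1
d = rank(p) − rank(q): 0, -3, 2, 0, 1; Σd² = 14
ρ = 1 − 6Σd² / [n(n²−1)] = 1 − 6×14 / (5×24) = 1 − 84/120 ≈ 0.3000

0.3000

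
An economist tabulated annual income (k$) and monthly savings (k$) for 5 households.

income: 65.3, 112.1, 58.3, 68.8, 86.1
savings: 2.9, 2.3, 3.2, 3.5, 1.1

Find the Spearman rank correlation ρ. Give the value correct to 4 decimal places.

Rank income: 2, 5, 1, 3, 4
Rank savings: 3, 2, 4, 5, 1
d = rank(income) − rank(savings): -1, 3, -3, -2, 3; Σd² = 32
ρ = 1 − 6Σd² / [n(n²−1)] = 1 − 6×32 / (5×24) = 1 − 192/120 ≈ -0.6000

-0.6000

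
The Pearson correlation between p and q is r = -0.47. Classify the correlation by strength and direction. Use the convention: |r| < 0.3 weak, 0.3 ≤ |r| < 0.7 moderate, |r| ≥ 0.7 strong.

moderate negative

r = -0.47 < 0 so the relationship is negative.
|r| = 0.47, which falls in the moderate range.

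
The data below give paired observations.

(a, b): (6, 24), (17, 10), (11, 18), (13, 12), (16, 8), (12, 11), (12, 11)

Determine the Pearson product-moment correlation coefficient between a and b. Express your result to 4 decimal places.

-0.8965

n = 7, Σa = 87, Σb = 94, Σa² = 1159, Σb² = 1450, Σab = 1060
nΣab − ΣaΣb = 7420 − 8178 = -758
nΣa² − (Σa)² = 8113 − 7569 = 544; nΣb² − (Σb)² = 10150 − 8836 = 1314
r = -758 / √(544 × 1314) = -758 / 845.4679 ≈ -0.8965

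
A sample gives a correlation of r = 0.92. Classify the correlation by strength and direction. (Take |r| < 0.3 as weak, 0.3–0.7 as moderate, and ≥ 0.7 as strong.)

strong positive

r = 0.92 > 0 so the relationship is positive.
|r| = 0.92, which falls in the strong range.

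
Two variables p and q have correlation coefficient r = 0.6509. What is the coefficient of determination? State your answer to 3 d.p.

r² = (0.6509)² = 0.424

0.424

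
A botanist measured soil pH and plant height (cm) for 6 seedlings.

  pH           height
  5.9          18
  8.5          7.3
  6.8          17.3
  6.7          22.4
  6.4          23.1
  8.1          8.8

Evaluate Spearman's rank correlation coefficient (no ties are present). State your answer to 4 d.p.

-0.8286

Rank pH: 1, 6, 4, 3, 2, 5
Rank height: 4, 1, 3, 5, 6, 2
d = rank(pH) − rank(height): -3, 5, 1, -2, -4, 3; Σd² = 64
ρ = 1 − 6Σd² / [n(n²−1)] = 1 − 6×64 / (6×35) = 1 − 384/210 ≈ -0.8286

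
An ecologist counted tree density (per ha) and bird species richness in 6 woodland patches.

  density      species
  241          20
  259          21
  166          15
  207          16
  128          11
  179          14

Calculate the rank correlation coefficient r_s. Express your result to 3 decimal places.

Rank density: 5, 6, 2, 4, 1, 3
Rank species: 5, 6, 3, 4, 1, 2
d = rank(density) − rank(species): 0, 0, -1, 0, 0, 1; Σd² = 2
ρ = 1 − 6Σd² / [n(n²−1)] = 1 − 6×2 / (6×35) = 1 − 12/210 ≈ 0.943

0.943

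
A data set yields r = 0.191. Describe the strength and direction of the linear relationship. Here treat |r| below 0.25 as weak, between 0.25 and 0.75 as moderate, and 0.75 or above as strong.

r = 0.191 > 0 so the relationship is positive.
|r| = 0.191, which falls in the weak range.

weak positive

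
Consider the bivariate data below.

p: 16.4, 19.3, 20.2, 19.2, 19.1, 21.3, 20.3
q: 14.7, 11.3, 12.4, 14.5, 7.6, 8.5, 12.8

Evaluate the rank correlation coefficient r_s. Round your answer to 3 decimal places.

-0.321

Rank p: 1, 4, 5, 3, 2, 7, 6
Rank q: 7, 3, 4, 6, 1, 2, 5
d = rank(p) − rank(q): -6, 1, 1, -3, 1, 5, 1; Σd² = 74
ρ = 1 − 6Σd² / [n(n²−1)] = 1 − 6×74 / (7×48) = 1 − 444/336 ≈ -0.321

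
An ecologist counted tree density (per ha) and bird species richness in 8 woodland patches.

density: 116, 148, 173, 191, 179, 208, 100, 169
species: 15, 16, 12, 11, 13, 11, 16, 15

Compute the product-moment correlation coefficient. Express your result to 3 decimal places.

n = 8, Σx = 1284, Σy = 109, Σx² = 215636, Σy² = 1517, Σxy = 17035
nΣxy − ΣxΣy = 136280 − 139956 = -3676
nΣx² − (Σx)² = 1725088 − 1648656 = 76432; nΣy² − (Σy)² = 12136 − 11881 = 255
r = -3676 / √(76432 × 255) = -3676 / 4414.7661 ≈ -0.833

-0.833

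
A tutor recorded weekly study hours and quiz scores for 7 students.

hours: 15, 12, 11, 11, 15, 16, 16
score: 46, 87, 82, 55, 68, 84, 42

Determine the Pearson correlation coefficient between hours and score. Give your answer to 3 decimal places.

n = 7, Σx = 96, Σy = 464, Σx² = 1348, Σy² = 32878, Σxy = 6277
nΣxy − ΣxΣy = 43939 − 44544 = -605
nΣx² − (Σx)² = 9436 − 9216 = 220; nΣy² − (Σy)² = 230146 − 215296 = 14850
r = -605 / √(220 × 14850) = -605 / 1807.4844 ≈ -0.335

-0.335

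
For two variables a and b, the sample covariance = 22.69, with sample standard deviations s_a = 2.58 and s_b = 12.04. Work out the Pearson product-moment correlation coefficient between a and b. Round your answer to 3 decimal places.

0.730

r = Cov(a,b) / (s_a · s_b) = 22.69 / (2.58 × 12.04)
  = 22.69 / 31.0632 ≈ 0.730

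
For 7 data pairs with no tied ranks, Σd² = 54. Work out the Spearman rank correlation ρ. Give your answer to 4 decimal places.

ρ = 1 − 6Σd² / [n(n²−1)] = 1 − 6×54 / (7×48)
  = 1 − 324/336 = 1 − 0.96429 ≈ 0.0357

0.0357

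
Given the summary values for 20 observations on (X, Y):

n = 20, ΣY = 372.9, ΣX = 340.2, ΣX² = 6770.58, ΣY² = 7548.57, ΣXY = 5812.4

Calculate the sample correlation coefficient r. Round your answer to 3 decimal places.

-0.693

r = (nΣXY − ΣXΣY) / √[(nΣX² − (ΣX)²)(nΣY² − (ΣY)²)]
Numerator: 20×5812.4 − 340.2×372.9 = -10612.58
Denominator: √[(135411.6 − 115736.04)(150971.4 − 139054.41)] = √[19675.56 × 11916.99] = 15312.5260
r = -10612.58 / 15312.5260 ≈ -0.693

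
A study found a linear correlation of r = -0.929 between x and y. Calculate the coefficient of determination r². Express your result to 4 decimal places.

r² = (-0.929)² = 0.8630

0.8630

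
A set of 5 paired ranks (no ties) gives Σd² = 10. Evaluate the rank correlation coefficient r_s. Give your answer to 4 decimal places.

0.5000

ρ = 1 − 6Σd² / [n(n²−1)] = 1 − 6×10 / (5×24)
  = 1 − 60/120 = 1 − 0.50000 ≈ 0.5000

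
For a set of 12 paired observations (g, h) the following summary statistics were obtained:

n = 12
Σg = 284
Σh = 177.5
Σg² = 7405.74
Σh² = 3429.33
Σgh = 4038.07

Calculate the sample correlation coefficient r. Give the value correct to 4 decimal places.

-0.2194

r = (nΣgh − ΣgΣh) / √[(nΣg² − (Σg)²)(nΣh² − (Σh)²)]
Numerator: 12×4038.07 − 284×177.5 = -1953.16
Denominator: √[(88868.88 − 80656)(41151.96 − 31506.25)] = √[8212.88 × 9645.71] = 8900.5089
r = -1953.16 / 8900.5089 ≈ -0.2194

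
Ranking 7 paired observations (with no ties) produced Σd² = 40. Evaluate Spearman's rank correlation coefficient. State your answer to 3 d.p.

0.286

ρ = 1 − 6Σd² / [n(n²−1)] = 1 − 6×40 / (7×48)
  = 1 − 240/336 = 1 − 0.7143 ≈ 0.286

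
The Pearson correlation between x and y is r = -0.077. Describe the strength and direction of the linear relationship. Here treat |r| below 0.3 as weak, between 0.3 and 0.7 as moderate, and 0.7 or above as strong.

weak negative

r = -0.077 < 0 so the relationship is negative.
|r| = 0.077, which falls in the weak range.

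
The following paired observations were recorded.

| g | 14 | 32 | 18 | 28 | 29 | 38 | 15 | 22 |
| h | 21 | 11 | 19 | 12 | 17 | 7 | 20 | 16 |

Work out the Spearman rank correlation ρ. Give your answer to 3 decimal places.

-0.929

Rank g: 1, 7, 3, 5, 6, 8, 2, 4
Rank h: 8, 2, 6, 3, 5, 1, 7, 4
d = rank(g) − rank(h): -7, 5, -3, 2, 1, 7, -5, 0; Σd² = 162
ρ = 1 − 6Σd² / [n(n²−1)] = 1 − 6×162 / (8×63) = 1 − 972/504 ≈ -0.929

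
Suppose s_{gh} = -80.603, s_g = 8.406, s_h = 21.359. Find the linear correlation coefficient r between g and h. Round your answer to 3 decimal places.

r = Cov(g,h) / (s_g · s_h) = -80.603 / (8.406 × 21.359)
  = -80.603 / 179.5438 ≈ -0.449

-0.449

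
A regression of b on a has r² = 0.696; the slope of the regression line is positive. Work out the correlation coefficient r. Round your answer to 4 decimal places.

0.8343

|r| = √0.696 = 0.8343
The association is positive, so r = 0.8343.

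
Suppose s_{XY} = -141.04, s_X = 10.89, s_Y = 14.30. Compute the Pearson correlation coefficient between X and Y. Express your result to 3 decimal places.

r = Cov(X,Y) / (s_X · s_Y) = -141.04 / (10.89 × 14.30)
  = -141.04 / 155.7270 ≈ -0.906

-0.906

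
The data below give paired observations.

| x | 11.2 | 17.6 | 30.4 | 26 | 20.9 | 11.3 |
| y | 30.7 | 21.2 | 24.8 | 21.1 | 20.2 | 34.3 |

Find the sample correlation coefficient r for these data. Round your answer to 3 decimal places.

-0.663

n = 6, Σx = 117.4, Σy = 152.3, Σx² = 2599.86, Σy² = 4036.71, Σxy = 2829.25
nΣxy − ΣxΣy = 16975.5 − 17880.02 = -904.52
nΣx² − (Σx)² = 15599.16 − 13782.76 = 1816.4; nΣy² − (Σy)² = 24220.26 − 23195.29 = 1024.97
r = -904.52 / √(1816.4 × 1024.97) = -904.52 / 1364.4616 ≈ -0.663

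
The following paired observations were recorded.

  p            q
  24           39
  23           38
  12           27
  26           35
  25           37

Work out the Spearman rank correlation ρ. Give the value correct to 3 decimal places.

0.100

Rank p: 3, 2, 1, 5, 4
Rank q: 5, 4, 1, 2, 3
d = rank(p) − rank(q): -2, -2, 0, 3, 1; Σd² = 18
ρ = 1 − 6Σd² / [n(n²−1)] = 1 − 6×18 / (5×24) = 1 − 108/120 ≈ 0.100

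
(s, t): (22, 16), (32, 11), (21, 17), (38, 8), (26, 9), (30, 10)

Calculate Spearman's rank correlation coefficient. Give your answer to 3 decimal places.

Rank s: 2, 5, 1, 6, 3, 4
Rank t: 5, 4, 6, 1, 2, 3
d = rank(s) − rank(t): -3, 1, -5, 5, 1, 1; Σd² = 62
ρ = 1 − 6Σd² / [n(n²−1)] = 1 − 6×62 / (6×35) = 1 − 372/210 ≈ -0.771

-0.771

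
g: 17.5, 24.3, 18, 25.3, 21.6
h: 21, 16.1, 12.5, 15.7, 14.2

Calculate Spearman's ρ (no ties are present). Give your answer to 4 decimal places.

Rank g: 1, 4, 2, 5, 3
Rank h: 5, 4, 1, 3, 2
d = rank(g) − rank(h): -4, 0, 1, 2, 1; Σd² = 22
ρ = 1 − 6Σd² / [n(n²−1)] = 1 − 6×22 / (5×24) = 1 − 132/120 ≈ -0.1000

-0.1000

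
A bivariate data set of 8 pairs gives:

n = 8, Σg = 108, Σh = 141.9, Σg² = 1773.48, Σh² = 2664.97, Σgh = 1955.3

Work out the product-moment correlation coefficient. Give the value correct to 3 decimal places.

r = (nΣgh − ΣgΣh) / √[(nΣg² − (Σg)²)(nΣh² − (Σh)²)]
Numerator: 8×1955.3 − 108×141.9 = 317.2
Denominator: √[(14187.84 − 11664)(21319.76 − 20135.61)] = √[2523.84 × 1184.15] = 1728.7583
r = 317.2 / 1728.7583 ≈ 0.183

0.183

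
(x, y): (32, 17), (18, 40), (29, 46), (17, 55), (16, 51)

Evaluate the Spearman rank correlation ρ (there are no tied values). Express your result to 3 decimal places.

-0.800

Rank x: 5, 3, 4, 2, 1
Rank y: 1, 2, 3, 5, 4
d = rank(x) − rank(y): 4, 1, 1, -3, -3; Σd² = 36
ρ = 1 − 6Σd² / [n(n²−1)] = 1 − 6×36 / (5×24) = 1 − 216/120 ≈ -0.800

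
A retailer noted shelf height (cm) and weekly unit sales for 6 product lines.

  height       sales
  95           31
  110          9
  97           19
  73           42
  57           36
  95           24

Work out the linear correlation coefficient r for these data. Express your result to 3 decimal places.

-0.837

n = 6, Σx = 527, Σy = 161, Σx² = 48137, Σy² = 5039, Σxy = 13176
nΣxy − ΣxΣy = 79056 − 84847 = -5791
nΣx² − (Σx)² = 288822 − 277729 = 11093; nΣy² − (Σy)² = 30234 − 25921 = 4313
r = -5791 / √(11093 × 4313) = -5791 / 6916.9436 ≈ -0.837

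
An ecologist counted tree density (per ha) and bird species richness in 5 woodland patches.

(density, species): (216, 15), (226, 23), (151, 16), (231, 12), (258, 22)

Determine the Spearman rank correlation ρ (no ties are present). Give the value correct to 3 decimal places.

0.100

Rank density: 2, 3, 1, 4, 5
Rank species: 2, 5, 3, 1, 4
d = rank(density) − rank(species): 0, -2, -2, 3, 1; Σd² = 18
ρ = 1 − 6Σd² / [n(n²−1)] = 1 − 6×18 / (5×24) = 1 − 108/120 ≈ 0.100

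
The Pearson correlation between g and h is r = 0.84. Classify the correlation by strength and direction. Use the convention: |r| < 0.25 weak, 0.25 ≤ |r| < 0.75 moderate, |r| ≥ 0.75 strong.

strong positive

r = 0.84 > 0 so the relationship is positive.
|r| = 0.84, which falls in the strong range.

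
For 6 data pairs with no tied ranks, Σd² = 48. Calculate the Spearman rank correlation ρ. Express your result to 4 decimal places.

ρ = 1 − 6Σd² / [n(n²−1)] = 1 − 6×48 / (6×35)
  = 1 − 288/210 = 1 − 1.37143 ≈ -0.3714

-0.3714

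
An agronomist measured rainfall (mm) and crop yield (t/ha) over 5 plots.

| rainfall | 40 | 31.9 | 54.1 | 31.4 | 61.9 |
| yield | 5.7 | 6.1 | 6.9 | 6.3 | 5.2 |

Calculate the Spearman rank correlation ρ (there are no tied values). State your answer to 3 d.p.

-0.400

Rank rainfall: 3, 2, 4, 1, 5
Rank yield: 2, 3, 5, 4, 1
d = rank(rainfall) − rank(yield): 1, -1, -1, -3, 4; Σd² = 28
ρ = 1 − 6Σd² / [n(n²−1)] = 1 − 6×28 / (5×24) = 1 − 168/120 ≈ -0.400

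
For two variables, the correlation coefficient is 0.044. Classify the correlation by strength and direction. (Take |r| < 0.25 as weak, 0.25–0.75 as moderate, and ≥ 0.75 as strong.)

r = 0.044 > 0 so the relationship is positive.
|r| = 0.044, which falls in the weak range.

weak positive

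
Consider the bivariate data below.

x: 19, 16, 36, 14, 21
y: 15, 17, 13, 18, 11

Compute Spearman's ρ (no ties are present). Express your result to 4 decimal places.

-0.9000

Rank x: 3, 2, 5, 1, 4
Rank y: 3, 4, 2, 5, 1
d = rank(x) − rank(y): 0, -2, 3, -4, 3; Σd² = 38
ρ = 1 − 6Σd² / [n(n²−1)] = 1 − 6×38 / (5×24) = 1 − 228/120 ≈ -0.9000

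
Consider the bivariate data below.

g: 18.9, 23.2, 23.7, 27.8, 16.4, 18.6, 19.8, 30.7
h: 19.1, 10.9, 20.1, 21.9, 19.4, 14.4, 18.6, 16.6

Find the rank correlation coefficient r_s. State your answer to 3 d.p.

0.143

Rank g: 3, 5, 6, 7, 1, 2, 4, 8
Rank h: 5, 1, 7, 8, 6, 2, 4, 3
d = rank(g) − rank(h): -2, 4, -1, -1, -5, 0, 0, 5; Σd² = 72
ρ = 1 − 6Σd² / [n(n²−1)] = 1 − 6×72 / (8×63) = 1 − 432/504 ≈ 0.143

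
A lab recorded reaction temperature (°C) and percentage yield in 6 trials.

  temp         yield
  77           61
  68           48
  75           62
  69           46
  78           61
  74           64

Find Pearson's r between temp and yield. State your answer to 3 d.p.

0.875

n = 6, Σx = 441, Σy = 342, Σx² = 32499, Σy² = 19802, Σxy = 25279
nΣxy − ΣxΣy = 151674 − 150822 = 852
nΣx² − (Σx)² = 194994 − 194481 = 513; nΣy² − (Σy)² = 118812 − 116964 = 1848
r = 852 / √(513 × 1848) = 852 / 973.6652 ≈ 0.875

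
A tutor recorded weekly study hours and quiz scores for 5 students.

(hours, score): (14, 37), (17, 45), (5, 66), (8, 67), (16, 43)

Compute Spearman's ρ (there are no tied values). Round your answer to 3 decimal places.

-0.500

Rank hours: 3, 5, 1, 2, 4
Rank score: 1, 3, 4, 5, 2
d = rank(hours) − rank(score): 2, 2, -3, -3, 2; Σd² = 30
ρ = 1 − 6Σd² / [n(n²−1)] = 1 − 6×30 / (5×24) = 1 − 180/120 ≈ -0.500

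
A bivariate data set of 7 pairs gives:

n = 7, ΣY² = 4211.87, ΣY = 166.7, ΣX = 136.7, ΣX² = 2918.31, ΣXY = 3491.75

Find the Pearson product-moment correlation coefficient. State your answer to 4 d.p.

0.9632

r = (nΣXY − ΣXΣY) / √[(nΣX² − (ΣX)²)(nΣY² − (ΣY)²)]
Numerator: 7×3491.75 − 136.7×166.7 = 1654.36
Denominator: √[(20428.17 − 18686.89)(29483.09 − 27788.89)] = √[1741.28 × 1694.2] = 1717.5787
r = 1654.36 / 1717.5787 ≈ 0.9632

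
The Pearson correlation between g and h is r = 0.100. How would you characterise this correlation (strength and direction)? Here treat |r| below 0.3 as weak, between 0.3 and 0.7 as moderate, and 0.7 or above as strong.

weak positive

r = 0.100 > 0 so the relationship is positive.
|r| = 0.100, which falls in the weak range.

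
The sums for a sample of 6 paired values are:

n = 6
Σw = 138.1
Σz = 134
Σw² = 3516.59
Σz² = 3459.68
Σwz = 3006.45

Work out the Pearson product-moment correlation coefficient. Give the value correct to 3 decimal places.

r = (nΣwz − ΣwΣz) / √[(nΣw² − (Σw)²)(nΣz² − (Σz)²)]
Numerator: 6×3006.45 − 138.1×134 = -466.7
Denominator: √[(21099.54 − 19071.61)(20758.08 − 17956)] = √[2027.93 × 2802.08] = 2383.7831
r = -466.7 / 2383.7831 ≈ -0.196

-0.196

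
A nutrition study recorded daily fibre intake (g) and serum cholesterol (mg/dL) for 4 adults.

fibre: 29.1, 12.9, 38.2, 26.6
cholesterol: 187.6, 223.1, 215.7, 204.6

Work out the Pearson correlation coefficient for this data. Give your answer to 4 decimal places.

-0.3477

n = 4, Σx = 106.8, Σy = 831, Σx² = 3180.02, Σy² = 173355.02, Σxy = 22019.25
nΣxy − ΣxΣy = 88077 − 88750.8 = -673.8
nΣx² − (Σx)² = 12720.08 − 11406.24 = 1313.84; nΣy² − (Σy)² = 693420.08 − 690561 = 2859.08
r = -673.8 / √(1313.84 × 2859.08) = -673.8 / 1938.1366 ≈ -0.3477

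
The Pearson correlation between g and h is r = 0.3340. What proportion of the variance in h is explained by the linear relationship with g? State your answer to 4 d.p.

r² = (0.3340)² = 0.1116

0.1116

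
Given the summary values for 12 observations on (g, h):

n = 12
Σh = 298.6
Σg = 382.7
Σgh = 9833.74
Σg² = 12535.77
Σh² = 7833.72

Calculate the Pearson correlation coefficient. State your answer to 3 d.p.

0.851

r = (nΣgh − ΣgΣh) / √[(nΣg² − (Σg)²)(nΣh² − (Σh)²)]
Numerator: 12×9833.74 − 382.7×298.6 = 3730.66
Denominator: √[(150429.24 − 146459.29)(94004.64 − 89161.96)] = √[3969.95 × 4842.68] = 4384.6548
r = 3730.66 / 4384.6548 ≈ 0.851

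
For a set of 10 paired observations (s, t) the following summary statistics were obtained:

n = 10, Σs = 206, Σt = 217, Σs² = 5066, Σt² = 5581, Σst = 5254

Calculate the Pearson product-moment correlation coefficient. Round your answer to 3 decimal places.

0.926

r = (nΣst − ΣsΣt) / √[(nΣs² − (Σs)²)(nΣt² − (Σt)²)]
Numerator: 10×5254 − 206×217 = 7838
Denominator: √[(50660 − 42436)(55810 − 47089)] = √[8224 × 8721] = 8468.8549
r = 7838 / 8468.8549 ≈ 0.926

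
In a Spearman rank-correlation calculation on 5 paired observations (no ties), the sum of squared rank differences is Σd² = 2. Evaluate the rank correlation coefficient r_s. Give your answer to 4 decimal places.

0.9000

ρ = 1 − 6Σd² / [n(n²−1)] = 1 − 6×2 / (5×24)
  = 1 − 12/120 = 1 − 0.10000 ≈ 0.9000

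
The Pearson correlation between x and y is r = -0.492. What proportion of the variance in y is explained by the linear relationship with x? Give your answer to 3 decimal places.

0.242

r² = (-0.492)² = 0.242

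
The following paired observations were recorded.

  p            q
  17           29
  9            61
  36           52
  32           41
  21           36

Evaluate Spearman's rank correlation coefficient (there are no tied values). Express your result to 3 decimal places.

Rank p: 2, 1, 5, 4, 3
Rank q: 1, 5, 4, 3, 2
d = rank(p) − rank(q): 1, -4, 1, 1, 1; Σd² = 20
ρ = 1 − 6Σd² / [n(n²−1)] = 1 − 6×20 / (5×24) = 1 − 120/120 ≈ 0.000

0.000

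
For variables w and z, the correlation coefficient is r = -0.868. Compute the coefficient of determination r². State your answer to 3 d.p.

0.753

r² = (-0.868)² = 0.753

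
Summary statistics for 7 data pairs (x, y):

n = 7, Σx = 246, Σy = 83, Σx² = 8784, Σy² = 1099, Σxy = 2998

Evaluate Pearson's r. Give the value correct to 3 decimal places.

r = (nΣxy − ΣxΣy) / √[(nΣx² − (Σx)²)(nΣy² − (Σy)²)]
Numerator: 7×2998 − 246×83 = 568
Denominator: √[(61488 − 60516)(7693 − 6889)] = √[972 × 804] = 884.0181
r = 568 / 884.0181 ≈ 0.643

0.643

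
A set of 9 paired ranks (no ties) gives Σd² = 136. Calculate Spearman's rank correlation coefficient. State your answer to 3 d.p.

-0.133

ρ = 1 − 6Σd² / [n(n²−1)] = 1 − 6×136 / (9×80)
  = 1 − 816/720 = 1 − 1.1333 ≈ -0.133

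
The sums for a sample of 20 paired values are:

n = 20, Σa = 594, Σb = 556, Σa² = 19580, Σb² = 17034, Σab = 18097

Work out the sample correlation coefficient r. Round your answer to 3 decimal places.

r = (nΣab − ΣaΣb) / √[(nΣa² − (Σa)²)(nΣb² − (Σb)²)]
Numerator: 20×18097 − 594×556 = 31676
Denominator: √[(391600 − 352836)(340680 − 309136)] = √[38764 × 31544] = 34968.1515
r = 31676 / 34968.1515 ≈ 0.906

0.906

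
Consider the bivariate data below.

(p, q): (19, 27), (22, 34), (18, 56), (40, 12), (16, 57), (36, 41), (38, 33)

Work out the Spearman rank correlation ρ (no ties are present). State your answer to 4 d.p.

-0.7500

Rank p: 3, 4, 2, 7, 1, 5, 6
Rank q: 2, 4, 6, 1, 7, 5, 3
d = rank(p) − rank(q): 1, 0, -4, 6, -6, 0, 3; Σd² = 98
ρ = 1 − 6Σd² / [n(n²−1)] = 1 − 6×98 / (7×48) = 1 − 588/336 ≈ -0.7500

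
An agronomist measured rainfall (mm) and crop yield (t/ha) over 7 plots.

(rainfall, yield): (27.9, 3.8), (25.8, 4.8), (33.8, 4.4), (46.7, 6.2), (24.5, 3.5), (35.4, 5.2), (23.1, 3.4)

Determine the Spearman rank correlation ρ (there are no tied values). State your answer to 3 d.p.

Rank rainfall: 4, 3, 5, 7, 2, 6, 1
Rank yield: 3, 5, 4, 7, 2, 6, 1
d = rank(rainfall) − rank(yield): 1, -2, 1, 0, 0, 0, 0; Σd² = 6
ρ = 1 − 6Σd² / [n(n²−1)] = 1 − 6×6 / (7×48) = 1 − 36/336 ≈ 0.893

0.893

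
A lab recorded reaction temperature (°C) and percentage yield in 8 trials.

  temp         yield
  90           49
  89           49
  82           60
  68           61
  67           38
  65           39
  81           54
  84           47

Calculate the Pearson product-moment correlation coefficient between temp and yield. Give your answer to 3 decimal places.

0.292

n = 8, Σx = 626, Σy = 397, Σx² = 49700, Σy² = 20213, Σxy = 31242
nΣxy − ΣxΣy = 249936 − 248522 = 1414
nΣx² − (Σx)² = 397600 − 391876 = 5724; nΣy² − (Σy)² = 161704 − 157609 = 4095
r = 1414 / √(5724 × 4095) = 1414 / 4841.4647 ≈ 0.292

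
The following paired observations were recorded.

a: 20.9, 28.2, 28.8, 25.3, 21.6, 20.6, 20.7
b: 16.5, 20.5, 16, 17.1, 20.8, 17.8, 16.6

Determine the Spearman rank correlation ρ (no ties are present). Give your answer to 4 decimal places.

Rank a: 3, 6, 7, 5, 4, 1, 2
Rank b: 2, 6, 1, 4, 7, 5, 3
d = rank(a) − rank(b): 1, 0, 6, 1, -3, -4, -1; Σd² = 64
ρ = 1 − 6Σd² / [n(n²−1)] = 1 − 6×64 / (7×48) = 1 − 384/336 ≈ -0.1429

-0.1429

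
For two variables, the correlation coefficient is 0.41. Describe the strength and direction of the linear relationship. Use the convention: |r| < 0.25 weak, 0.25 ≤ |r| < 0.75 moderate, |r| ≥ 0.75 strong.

moderate positive

r = 0.41 > 0 so the relationship is positive.
|r| = 0.41, which falls in the moderate range.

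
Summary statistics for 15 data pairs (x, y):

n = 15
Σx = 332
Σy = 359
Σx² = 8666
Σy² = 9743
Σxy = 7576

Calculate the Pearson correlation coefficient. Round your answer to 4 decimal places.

r = (nΣxy − ΣxΣy) / √[(nΣx² − (Σx)²)(nΣy² − (Σy)²)]
Numerator: 15×7576 − 332×359 = -5548
Denominator: √[(129990 − 110224)(146145 − 128881)] = √[19766 × 17264] = 18472.6886
r = -5548 / 18472.6886 ≈ -0.3003

-0.3003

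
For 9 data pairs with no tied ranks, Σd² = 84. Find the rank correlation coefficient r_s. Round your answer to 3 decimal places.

ρ = 1 − 6Σd² / [n(n²−1)] = 1 − 6×84 / (9×80)
  = 1 − 504/720 = 1 − 0.7000 ≈ 0.300

0.300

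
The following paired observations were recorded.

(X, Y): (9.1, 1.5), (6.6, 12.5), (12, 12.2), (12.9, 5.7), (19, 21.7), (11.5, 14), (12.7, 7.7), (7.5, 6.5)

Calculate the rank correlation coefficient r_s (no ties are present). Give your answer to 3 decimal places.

0.190

Rank X: 3, 1, 5, 7, 8, 4, 6, 2
Rank Y: 1, 6, 5, 2, 8, 7, 4, 3
d = rank(X) − rank(Y): 2, -5, 0, 5, 0, -3, 2, -1; Σd² = 68
ρ = 1 − 6Σd² / [n(n²−1)] = 1 − 6×68 / (8×63) = 1 − 408/504 ≈ 0.190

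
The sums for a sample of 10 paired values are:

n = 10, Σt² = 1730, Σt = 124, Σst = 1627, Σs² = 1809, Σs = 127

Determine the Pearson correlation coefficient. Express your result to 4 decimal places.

r = (nΣst − ΣsΣt) / √[(nΣs² − (Σs)²)(nΣt² − (Σt)²)]
Numerator: 10×1627 − 127×124 = 522
Denominator: √[(18090 − 16129)(17300 − 15376)] = √[1961 × 1924] = 1942.4119
r = 522 / 1942.4119 ≈ 0.2687

0.2687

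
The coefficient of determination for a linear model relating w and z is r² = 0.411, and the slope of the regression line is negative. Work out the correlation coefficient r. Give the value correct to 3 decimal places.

-0.641

|r| = √0.411 = 0.641
The association is negative, so r = −0.641.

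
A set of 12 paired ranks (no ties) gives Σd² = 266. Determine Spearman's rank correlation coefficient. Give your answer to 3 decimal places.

0.070

ρ = 1 − 6Σd² / [n(n²−1)] = 1 − 6×266 / (12×143)
  = 1 − 1596/1716 = 1 − 0.9301 ≈ 0.070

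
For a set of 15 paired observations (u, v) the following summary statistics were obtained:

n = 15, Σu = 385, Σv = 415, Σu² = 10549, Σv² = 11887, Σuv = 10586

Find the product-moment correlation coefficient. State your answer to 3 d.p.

-0.126

r = (nΣuv − ΣuΣv) / √[(nΣu² − (Σu)²)(nΣv² − (Σv)²)]
Numerator: 15×10586 − 385×415 = -985
Denominator: √[(158235 − 148225)(178305 − 172225)] = √[10010 × 6080] = 7801.3332
r = -985 / 7801.3332 ≈ -0.126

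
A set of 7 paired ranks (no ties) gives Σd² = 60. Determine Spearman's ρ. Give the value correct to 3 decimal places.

-0.071

ρ = 1 − 6Σd² / [n(n²−1)] = 1 − 6×60 / (7×48)
  = 1 − 360/336 = 1 − 1.0714 ≈ -0.071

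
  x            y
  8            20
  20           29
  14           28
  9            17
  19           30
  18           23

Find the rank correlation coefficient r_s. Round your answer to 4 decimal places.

Rank x: 1, 6, 3, 2, 5, 4
Rank y: 2, 5, 4, 1, 6, 3
d = rank(x) − rank(y): -1, 1, -1, 1, -1, 1; Σd² = 6
ρ = 1 − 6Σd² / [n(n²−1)] = 1 − 6×6 / (6×35) = 1 − 36/210 ≈ 0.8286

0.8286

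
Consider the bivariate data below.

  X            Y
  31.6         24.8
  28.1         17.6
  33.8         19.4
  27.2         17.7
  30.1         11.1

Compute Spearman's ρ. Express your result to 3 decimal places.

Rank X: 4, 2, 5, 1, 3
Rank Y: 5, 2, 4, 3, 1
d = rank(X) − rank(Y): -1, 0, 1, -2, 2; Σd² = 10
ρ = 1 − 6Σd² / [n(n²−1)] = 1 − 6×10 / (5×24) = 1 − 60/120 ≈ 0.500

0.500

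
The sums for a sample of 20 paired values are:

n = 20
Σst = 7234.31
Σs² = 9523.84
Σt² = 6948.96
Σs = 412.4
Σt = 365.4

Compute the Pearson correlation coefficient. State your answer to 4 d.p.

r = (nΣst − ΣsΣt) / √[(nΣs² − (Σs)²)(nΣt² − (Σt)²)]
Numerator: 20×7234.31 − 412.4×365.4 = -6004.76
Denominator: √[(190476.8 − 170073.76)(138979.2 − 133517.16)] = √[20403.04 × 5462.04] = 10556.6198
r = -6004.76 / 10556.6198 ≈ -0.5688

-0.5688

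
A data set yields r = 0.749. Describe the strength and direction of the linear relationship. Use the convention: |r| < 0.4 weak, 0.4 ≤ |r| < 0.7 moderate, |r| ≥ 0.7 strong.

strong positive

r = 0.749 > 0 so the relationship is positive.
|r| = 0.749, which falls in the strong range.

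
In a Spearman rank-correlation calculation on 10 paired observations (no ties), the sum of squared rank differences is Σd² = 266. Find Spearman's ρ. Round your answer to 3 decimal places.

-0.612

ρ = 1 − 6Σd² / [n(n²−1)] = 1 − 6×266 / (10×99)
  = 1 − 1596/990 = 1 − 1.6121 ≈ -0.612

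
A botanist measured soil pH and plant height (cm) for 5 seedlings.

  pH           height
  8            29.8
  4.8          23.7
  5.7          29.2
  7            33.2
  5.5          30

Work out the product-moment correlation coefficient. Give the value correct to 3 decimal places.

0.648

n = 5, Σx = 31, Σy = 145.9, Σx² = 198.78, Σy² = 4304.61, Σxy = 916
nΣxy − ΣxΣy = 4580 − 4522.9 = 57.1
nΣx² − (Σx)² = 993.9 − 961 = 32.9; nΣy² − (Σy)² = 21523.05 − 21286.81 = 236.24
r = 57.1 / √(32.9 × 236.24) = 57.1 / 88.1606 ≈ 0.648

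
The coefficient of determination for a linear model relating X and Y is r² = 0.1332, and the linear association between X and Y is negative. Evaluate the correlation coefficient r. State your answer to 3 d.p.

-0.365

|r| = √0.1332 = 0.365
The association is negative, so r = −0.365.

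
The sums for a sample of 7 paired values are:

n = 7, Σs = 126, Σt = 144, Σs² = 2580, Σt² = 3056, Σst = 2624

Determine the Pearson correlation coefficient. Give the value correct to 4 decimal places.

0.1871

r = (nΣst − ΣsΣt) / √[(nΣs² − (Σs)²)(nΣt² − (Σt)²)]
Numerator: 7×2624 − 126×144 = 224
Denominator: √[(18060 − 15876)(21392 − 20736)] = √[2184 × 656] = 1196.9561
r = 224 / 1196.9561 ≈ 0.1871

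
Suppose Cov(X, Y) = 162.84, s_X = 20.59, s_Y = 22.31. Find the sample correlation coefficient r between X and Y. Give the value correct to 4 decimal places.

0.3545

r = Cov(X,Y) / (s_X · s_Y) = 162.84 / (20.59 × 22.31)
  = 162.84 / 459.3629 ≈ 0.3545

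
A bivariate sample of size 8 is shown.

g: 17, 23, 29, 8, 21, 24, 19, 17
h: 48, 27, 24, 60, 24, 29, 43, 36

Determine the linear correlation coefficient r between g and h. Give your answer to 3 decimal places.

-0.894

n = 8, Σg = 158, Σh = 291, Σg² = 3390, Σh² = 11771, Σgh = 5242
nΣgh − ΣgΣh = 41936 − 45978 = -4042
nΣg² − (Σg)² = 27120 − 24964 = 2156; nΣh² − (Σh)² = 94168 − 84681 = 9487
r = -4042 / √(2156 × 9487) = -4042 / 4522.6068 ≈ -0.894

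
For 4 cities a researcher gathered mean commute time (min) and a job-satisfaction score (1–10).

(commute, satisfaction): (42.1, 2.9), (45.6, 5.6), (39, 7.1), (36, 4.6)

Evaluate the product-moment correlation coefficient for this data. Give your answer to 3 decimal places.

-0.077

n = 4, Σx = 162.7, Σy = 20.2, Σx² = 6668.77, Σy² = 111.34, Σxy = 819.95
nΣxy − ΣxΣy = 3279.8 − 3286.54 = -6.74
nΣx² − (Σx)² = 26675.08 − 26471.29 = 203.79; nΣy² − (Σy)² = 445.36 − 408.04 = 37.32
r = -6.74 / √(203.79 × 37.32) = -6.74 / 87.2092 ≈ -0.077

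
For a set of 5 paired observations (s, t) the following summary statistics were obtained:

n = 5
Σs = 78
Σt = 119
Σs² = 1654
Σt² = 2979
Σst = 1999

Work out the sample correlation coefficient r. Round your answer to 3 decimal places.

r = (nΣst − ΣsΣt) / √[(nΣs² − (Σs)²)(nΣt² − (Σt)²)]
Numerator: 5×1999 − 78×119 = 713
Denominator: √[(8270 − 6084)(14895 − 14161)] = √[2186 × 734] = 1266.6981
r = 713 / 1266.6981 ≈ 0.563

0.563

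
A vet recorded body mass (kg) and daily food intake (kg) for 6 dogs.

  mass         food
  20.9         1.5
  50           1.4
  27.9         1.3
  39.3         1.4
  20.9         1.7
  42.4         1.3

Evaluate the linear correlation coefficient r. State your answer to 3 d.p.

n = 6, Σx = 201.4, Σy = 8.6, Σx² = 7494.28, Σy² = 12.44, Σxy = 283.29
nΣxy − ΣxΣy = 1699.74 − 1732.04 = -32.3
nΣx² − (Σx)² = 44965.68 − 40561.96 = 4403.72; nΣy² − (Σy)² = 74.64 − 73.96 = 0.68
r = -32.3 / √(4403.72 × 0.68) = -32.3 / 54.7223 ≈ -0.590

-0.590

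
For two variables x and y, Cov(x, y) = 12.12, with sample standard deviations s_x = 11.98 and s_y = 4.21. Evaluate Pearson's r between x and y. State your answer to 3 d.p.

0.240

r = Cov(x,y) / (s_x · s_y) = 12.12 / (11.98 × 4.21)
  = 12.12 / 50.4358 ≈ 0.240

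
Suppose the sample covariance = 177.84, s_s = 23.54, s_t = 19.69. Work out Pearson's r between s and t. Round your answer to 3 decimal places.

r = Cov(s,t) / (s_s · s_t) = 177.84 / (23.54 × 19.69)
  = 177.84 / 463.5026 ≈ 0.384

0.384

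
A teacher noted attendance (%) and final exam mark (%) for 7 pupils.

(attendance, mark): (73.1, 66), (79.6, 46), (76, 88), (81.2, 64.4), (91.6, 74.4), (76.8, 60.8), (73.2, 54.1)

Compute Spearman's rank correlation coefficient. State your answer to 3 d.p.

Rank attendance: 1, 5, 3, 6, 7, 4, 2
Rank mark: 5, 1, 7, 4, 6, 3, 2
d = rank(attendance) − rank(mark): -4, 4, -4, 2, 1, 1, 0; Σd² = 54
ρ = 1 − 6Σd² / [n(n²−1)] = 1 − 6×54 / (7×48) = 1 − 324/336 ≈ 0.036

0.036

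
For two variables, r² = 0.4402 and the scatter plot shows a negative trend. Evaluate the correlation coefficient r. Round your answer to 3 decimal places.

|r| = √0.4402 = 0.663
The association is negative, so r = −0.663.

-0.663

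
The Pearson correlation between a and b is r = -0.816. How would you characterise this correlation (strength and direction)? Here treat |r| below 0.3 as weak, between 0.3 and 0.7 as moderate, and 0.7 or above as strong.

r = -0.816 < 0 so the relationship is negative.
|r| = 0.816, which falls in the strong range.

strong negative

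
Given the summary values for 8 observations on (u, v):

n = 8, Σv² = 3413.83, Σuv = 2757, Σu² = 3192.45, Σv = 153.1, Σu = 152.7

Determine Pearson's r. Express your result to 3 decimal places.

-0.451

r = (nΣuv − ΣuΣv) / √[(nΣu² − (Σu)²)(nΣv² − (Σv)²)]
Numerator: 8×2757 − 152.7×153.1 = -1322.37
Denominator: √[(25539.6 − 23317.29)(27310.64 − 23439.61)] = √[2222.31 × 3871.03] = 2933.0238
r = -1322.37 / 2933.0238 ≈ -0.451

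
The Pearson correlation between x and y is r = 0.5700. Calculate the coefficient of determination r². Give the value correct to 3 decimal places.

0.325

r² = (0.5700)² = 0.325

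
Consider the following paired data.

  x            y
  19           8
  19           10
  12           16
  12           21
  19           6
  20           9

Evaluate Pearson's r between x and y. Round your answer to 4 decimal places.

n = 6, Σx = 101, Σy = 70, Σx² = 1771, Σy² = 978, Σxy = 1080
nΣxy − ΣxΣy = 6480 − 7070 = -590
nΣx² − (Σx)² = 10626 − 10201 = 425; nΣy² − (Σy)² = 5868 − 4900 = 968
r = -590 / √(425 × 968) = -590 / 641.4047 ≈ -0.9199

-0.9199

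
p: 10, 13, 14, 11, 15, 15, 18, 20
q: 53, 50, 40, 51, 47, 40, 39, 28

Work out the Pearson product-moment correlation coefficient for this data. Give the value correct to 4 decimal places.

-0.9142

n = 8, Σp = 116, Σq = 348, Σp² = 1760, Σq² = 15624, Σpq = 4868
nΣpq − ΣpΣq = 38944 − 40368 = -1424
nΣp² − (Σp)² = 14080 − 13456 = 624; nΣq² − (Σq)² = 124992 − 121104 = 3888
r = -1424 / √(624 × 3888) = -1424 / 1557.5982 ≈ -0.9142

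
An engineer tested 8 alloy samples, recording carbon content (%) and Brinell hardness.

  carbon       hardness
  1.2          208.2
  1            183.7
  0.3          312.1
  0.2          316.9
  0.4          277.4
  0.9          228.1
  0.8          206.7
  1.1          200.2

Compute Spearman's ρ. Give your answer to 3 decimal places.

-0.786

Rank carbon: 8, 6, 2, 1, 3, 5, 4, 7
Rank hardness: 4, 1, 7, 8, 6, 5, 3, 2
d = rank(carbon) − rank(hardness): 4, 5, -5, -7, -3, 0, 1, 5; Σd² = 150
ρ = 1 − 6Σd² / [n(n²−1)] = 1 − 6×150 / (8×63) = 1 − 900/504 ≈ -0.786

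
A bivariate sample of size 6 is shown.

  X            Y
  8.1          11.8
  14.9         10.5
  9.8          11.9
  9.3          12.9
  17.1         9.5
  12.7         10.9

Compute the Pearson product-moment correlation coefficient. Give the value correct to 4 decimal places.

-0.9155

n = 6, ΣX = 71.9, ΣY = 67.5, ΣX² = 923.85, ΣY² = 766.57, ΣXY = 789.5
nΣXY − ΣXΣY = 4737 − 4853.25 = -116.25
nΣX² − (ΣX)² = 5543.1 − 5169.61 = 373.49; nΣY² − (ΣY)² = 4599.42 − 4556.25 = 43.17
r = -116.25 / √(373.49 × 43.17) = -116.25 / 126.9786 ≈ -0.9155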